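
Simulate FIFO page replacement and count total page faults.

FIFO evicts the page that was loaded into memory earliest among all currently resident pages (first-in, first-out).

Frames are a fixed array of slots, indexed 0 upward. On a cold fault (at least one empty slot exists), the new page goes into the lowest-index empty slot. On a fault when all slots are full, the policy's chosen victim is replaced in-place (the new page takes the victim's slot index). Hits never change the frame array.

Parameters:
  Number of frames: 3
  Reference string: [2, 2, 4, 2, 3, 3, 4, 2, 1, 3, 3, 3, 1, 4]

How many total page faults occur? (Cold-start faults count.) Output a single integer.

Step 0: ref 2 → FAULT, frames=[2,-,-]
Step 1: ref 2 → HIT, frames=[2,-,-]
Step 2: ref 4 → FAULT, frames=[2,4,-]
Step 3: ref 2 → HIT, frames=[2,4,-]
Step 4: ref 3 → FAULT, frames=[2,4,3]
Step 5: ref 3 → HIT, frames=[2,4,3]
Step 6: ref 4 → HIT, frames=[2,4,3]
Step 7: ref 2 → HIT, frames=[2,4,3]
Step 8: ref 1 → FAULT (evict 2), frames=[1,4,3]
Step 9: ref 3 → HIT, frames=[1,4,3]
Step 10: ref 3 → HIT, frames=[1,4,3]
Step 11: ref 3 → HIT, frames=[1,4,3]
Step 12: ref 1 → HIT, frames=[1,4,3]
Step 13: ref 4 → HIT, frames=[1,4,3]
Total faults: 4

Answer: 4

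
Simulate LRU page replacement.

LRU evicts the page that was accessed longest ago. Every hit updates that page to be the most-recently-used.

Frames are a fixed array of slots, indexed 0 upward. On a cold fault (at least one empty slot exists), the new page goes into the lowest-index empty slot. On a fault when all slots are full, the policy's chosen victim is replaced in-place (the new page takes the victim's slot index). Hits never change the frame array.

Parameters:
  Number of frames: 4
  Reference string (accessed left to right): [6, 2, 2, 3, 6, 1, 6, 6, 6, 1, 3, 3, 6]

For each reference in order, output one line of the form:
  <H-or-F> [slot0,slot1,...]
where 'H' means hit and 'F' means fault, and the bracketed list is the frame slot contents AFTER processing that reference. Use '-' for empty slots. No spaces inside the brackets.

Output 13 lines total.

F [6,-,-,-]
F [6,2,-,-]
H [6,2,-,-]
F [6,2,3,-]
H [6,2,3,-]
F [6,2,3,1]
H [6,2,3,1]
H [6,2,3,1]
H [6,2,3,1]
H [6,2,3,1]
H [6,2,3,1]
H [6,2,3,1]
H [6,2,3,1]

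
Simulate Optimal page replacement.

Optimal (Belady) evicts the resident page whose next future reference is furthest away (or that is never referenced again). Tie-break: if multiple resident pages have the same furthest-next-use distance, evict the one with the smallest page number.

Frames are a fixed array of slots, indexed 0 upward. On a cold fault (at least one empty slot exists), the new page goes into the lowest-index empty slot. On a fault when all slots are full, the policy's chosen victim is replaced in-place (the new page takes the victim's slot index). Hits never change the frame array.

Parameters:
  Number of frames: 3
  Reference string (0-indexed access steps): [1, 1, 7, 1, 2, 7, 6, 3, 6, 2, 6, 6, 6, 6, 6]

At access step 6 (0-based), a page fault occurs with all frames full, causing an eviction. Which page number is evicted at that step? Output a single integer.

Answer: 1

Derivation:
Step 0: ref 1 -> FAULT, frames=[1,-,-]
Step 1: ref 1 -> HIT, frames=[1,-,-]
Step 2: ref 7 -> FAULT, frames=[1,7,-]
Step 3: ref 1 -> HIT, frames=[1,7,-]
Step 4: ref 2 -> FAULT, frames=[1,7,2]
Step 5: ref 7 -> HIT, frames=[1,7,2]
Step 6: ref 6 -> FAULT, evict 1, frames=[6,7,2]
At step 6: evicted page 1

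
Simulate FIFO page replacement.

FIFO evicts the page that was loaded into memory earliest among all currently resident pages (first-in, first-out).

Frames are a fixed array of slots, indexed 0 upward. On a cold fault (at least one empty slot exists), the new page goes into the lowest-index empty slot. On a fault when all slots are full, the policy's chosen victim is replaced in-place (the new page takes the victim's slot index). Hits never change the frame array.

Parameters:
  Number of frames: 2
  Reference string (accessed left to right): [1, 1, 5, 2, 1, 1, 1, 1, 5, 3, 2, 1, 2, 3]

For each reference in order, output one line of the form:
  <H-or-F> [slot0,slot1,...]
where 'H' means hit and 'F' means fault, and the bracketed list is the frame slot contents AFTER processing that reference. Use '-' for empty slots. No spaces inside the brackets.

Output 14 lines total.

F [1,-]
H [1,-]
F [1,5]
F [2,5]
F [2,1]
H [2,1]
H [2,1]
H [2,1]
F [5,1]
F [5,3]
F [2,3]
F [2,1]
H [2,1]
F [3,1]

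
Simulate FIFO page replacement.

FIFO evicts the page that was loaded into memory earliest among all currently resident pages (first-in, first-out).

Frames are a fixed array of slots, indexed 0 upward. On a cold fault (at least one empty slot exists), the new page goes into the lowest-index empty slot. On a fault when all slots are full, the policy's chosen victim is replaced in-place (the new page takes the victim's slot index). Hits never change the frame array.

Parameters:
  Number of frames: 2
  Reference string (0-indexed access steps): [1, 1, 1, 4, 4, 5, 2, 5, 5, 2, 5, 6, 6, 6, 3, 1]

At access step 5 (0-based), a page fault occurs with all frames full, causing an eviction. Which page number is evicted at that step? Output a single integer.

Answer: 1

Derivation:
Step 0: ref 1 -> FAULT, frames=[1,-]
Step 1: ref 1 -> HIT, frames=[1,-]
Step 2: ref 1 -> HIT, frames=[1,-]
Step 3: ref 4 -> FAULT, frames=[1,4]
Step 4: ref 4 -> HIT, frames=[1,4]
Step 5: ref 5 -> FAULT, evict 1, frames=[5,4]
At step 5: evicted page 1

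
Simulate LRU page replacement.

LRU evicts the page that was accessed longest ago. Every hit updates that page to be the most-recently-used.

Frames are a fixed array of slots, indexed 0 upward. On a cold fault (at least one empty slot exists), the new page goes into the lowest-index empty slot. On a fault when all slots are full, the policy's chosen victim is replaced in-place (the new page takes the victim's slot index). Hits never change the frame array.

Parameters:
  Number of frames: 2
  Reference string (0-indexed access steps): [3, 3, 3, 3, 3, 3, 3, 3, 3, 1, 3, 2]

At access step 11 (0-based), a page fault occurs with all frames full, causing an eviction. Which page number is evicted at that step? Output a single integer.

Step 0: ref 3 -> FAULT, frames=[3,-]
Step 1: ref 3 -> HIT, frames=[3,-]
Step 2: ref 3 -> HIT, frames=[3,-]
Step 3: ref 3 -> HIT, frames=[3,-]
Step 4: ref 3 -> HIT, frames=[3,-]
Step 5: ref 3 -> HIT, frames=[3,-]
Step 6: ref 3 -> HIT, frames=[3,-]
Step 7: ref 3 -> HIT, frames=[3,-]
Step 8: ref 3 -> HIT, frames=[3,-]
Step 9: ref 1 -> FAULT, frames=[3,1]
Step 10: ref 3 -> HIT, frames=[3,1]
Step 11: ref 2 -> FAULT, evict 1, frames=[3,2]
At step 11: evicted page 1

Answer: 1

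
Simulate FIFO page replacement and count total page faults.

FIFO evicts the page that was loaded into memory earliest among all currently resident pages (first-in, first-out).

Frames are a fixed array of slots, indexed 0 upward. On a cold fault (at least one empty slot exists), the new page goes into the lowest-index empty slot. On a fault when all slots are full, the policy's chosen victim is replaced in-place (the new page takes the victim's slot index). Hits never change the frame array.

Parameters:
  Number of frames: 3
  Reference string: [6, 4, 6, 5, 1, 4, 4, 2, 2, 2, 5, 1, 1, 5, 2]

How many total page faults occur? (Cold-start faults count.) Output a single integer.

Answer: 5

Derivation:
Step 0: ref 6 → FAULT, frames=[6,-,-]
Step 1: ref 4 → FAULT, frames=[6,4,-]
Step 2: ref 6 → HIT, frames=[6,4,-]
Step 3: ref 5 → FAULT, frames=[6,4,5]
Step 4: ref 1 → FAULT (evict 6), frames=[1,4,5]
Step 5: ref 4 → HIT, frames=[1,4,5]
Step 6: ref 4 → HIT, frames=[1,4,5]
Step 7: ref 2 → FAULT (evict 4), frames=[1,2,5]
Step 8: ref 2 → HIT, frames=[1,2,5]
Step 9: ref 2 → HIT, frames=[1,2,5]
Step 10: ref 5 → HIT, frames=[1,2,5]
Step 11: ref 1 → HIT, frames=[1,2,5]
Step 12: ref 1 → HIT, frames=[1,2,5]
Step 13: ref 5 → HIT, frames=[1,2,5]
Step 14: ref 2 → HIT, frames=[1,2,5]
Total faults: 5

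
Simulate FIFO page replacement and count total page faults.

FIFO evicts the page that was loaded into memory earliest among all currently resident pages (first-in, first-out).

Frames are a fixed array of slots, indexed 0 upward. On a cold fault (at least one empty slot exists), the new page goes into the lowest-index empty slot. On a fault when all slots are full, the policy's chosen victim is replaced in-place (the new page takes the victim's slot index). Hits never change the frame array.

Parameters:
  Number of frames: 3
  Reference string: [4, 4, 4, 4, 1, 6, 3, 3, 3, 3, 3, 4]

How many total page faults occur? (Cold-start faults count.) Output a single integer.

Step 0: ref 4 → FAULT, frames=[4,-,-]
Step 1: ref 4 → HIT, frames=[4,-,-]
Step 2: ref 4 → HIT, frames=[4,-,-]
Step 3: ref 4 → HIT, frames=[4,-,-]
Step 4: ref 1 → FAULT, frames=[4,1,-]
Step 5: ref 6 → FAULT, frames=[4,1,6]
Step 6: ref 3 → FAULT (evict 4), frames=[3,1,6]
Step 7: ref 3 → HIT, frames=[3,1,6]
Step 8: ref 3 → HIT, frames=[3,1,6]
Step 9: ref 3 → HIT, frames=[3,1,6]
Step 10: ref 3 → HIT, frames=[3,1,6]
Step 11: ref 4 → FAULT (evict 1), frames=[3,4,6]
Total faults: 5

Answer: 5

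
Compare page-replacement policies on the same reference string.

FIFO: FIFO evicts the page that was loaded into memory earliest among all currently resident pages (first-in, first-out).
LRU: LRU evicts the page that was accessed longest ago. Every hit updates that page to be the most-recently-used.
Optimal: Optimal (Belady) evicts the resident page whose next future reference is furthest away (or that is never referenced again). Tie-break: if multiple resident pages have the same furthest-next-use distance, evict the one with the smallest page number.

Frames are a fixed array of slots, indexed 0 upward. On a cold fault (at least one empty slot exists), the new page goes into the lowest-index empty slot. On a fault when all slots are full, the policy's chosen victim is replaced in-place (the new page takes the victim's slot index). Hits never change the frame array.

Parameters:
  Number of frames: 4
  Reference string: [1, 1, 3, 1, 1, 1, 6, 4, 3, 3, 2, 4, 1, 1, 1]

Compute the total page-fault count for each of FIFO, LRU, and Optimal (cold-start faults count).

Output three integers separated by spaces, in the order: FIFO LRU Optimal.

--- FIFO ---
  step 0: ref 1 -> FAULT, frames=[1,-,-,-] (faults so far: 1)
  step 1: ref 1 -> HIT, frames=[1,-,-,-] (faults so far: 1)
  step 2: ref 3 -> FAULT, frames=[1,3,-,-] (faults so far: 2)
  step 3: ref 1 -> HIT, frames=[1,3,-,-] (faults so far: 2)
  step 4: ref 1 -> HIT, frames=[1,3,-,-] (faults so far: 2)
  step 5: ref 1 -> HIT, frames=[1,3,-,-] (faults so far: 2)
  step 6: ref 6 -> FAULT, frames=[1,3,6,-] (faults so far: 3)
  step 7: ref 4 -> FAULT, frames=[1,3,6,4] (faults so far: 4)
  step 8: ref 3 -> HIT, frames=[1,3,6,4] (faults so far: 4)
  step 9: ref 3 -> HIT, frames=[1,3,6,4] (faults so far: 4)
  step 10: ref 2 -> FAULT, evict 1, frames=[2,3,6,4] (faults so far: 5)
  step 11: ref 4 -> HIT, frames=[2,3,6,4] (faults so far: 5)
  step 12: ref 1 -> FAULT, evict 3, frames=[2,1,6,4] (faults so far: 6)
  step 13: ref 1 -> HIT, frames=[2,1,6,4] (faults so far: 6)
  step 14: ref 1 -> HIT, frames=[2,1,6,4] (faults so far: 6)
  FIFO total faults: 6
--- LRU ---
  step 0: ref 1 -> FAULT, frames=[1,-,-,-] (faults so far: 1)
  step 1: ref 1 -> HIT, frames=[1,-,-,-] (faults so far: 1)
  step 2: ref 3 -> FAULT, frames=[1,3,-,-] (faults so far: 2)
  step 3: ref 1 -> HIT, frames=[1,3,-,-] (faults so far: 2)
  step 4: ref 1 -> HIT, frames=[1,3,-,-] (faults so far: 2)
  step 5: ref 1 -> HIT, frames=[1,3,-,-] (faults so far: 2)
  step 6: ref 6 -> FAULT, frames=[1,3,6,-] (faults so far: 3)
  step 7: ref 4 -> FAULT, frames=[1,3,6,4] (faults so far: 4)
  step 8: ref 3 -> HIT, frames=[1,3,6,4] (faults so far: 4)
  step 9: ref 3 -> HIT, frames=[1,3,6,4] (faults so far: 4)
  step 10: ref 2 -> FAULT, evict 1, frames=[2,3,6,4] (faults so far: 5)
  step 11: ref 4 -> HIT, frames=[2,3,6,4] (faults so far: 5)
  step 12: ref 1 -> FAULT, evict 6, frames=[2,3,1,4] (faults so far: 6)
  step 13: ref 1 -> HIT, frames=[2,3,1,4] (faults so far: 6)
  step 14: ref 1 -> HIT, frames=[2,3,1,4] (faults so far: 6)
  LRU total faults: 6
--- Optimal ---
  step 0: ref 1 -> FAULT, frames=[1,-,-,-] (faults so far: 1)
  step 1: ref 1 -> HIT, frames=[1,-,-,-] (faults so far: 1)
  step 2: ref 3 -> FAULT, frames=[1,3,-,-] (faults so far: 2)
  step 3: ref 1 -> HIT, frames=[1,3,-,-] (faults so far: 2)
  step 4: ref 1 -> HIT, frames=[1,3,-,-] (faults so far: 2)
  step 5: ref 1 -> HIT, frames=[1,3,-,-] (faults so far: 2)
  step 6: ref 6 -> FAULT, frames=[1,3,6,-] (faults so far: 3)
  step 7: ref 4 -> FAULT, frames=[1,3,6,4] (faults so far: 4)
  step 8: ref 3 -> HIT, frames=[1,3,6,4] (faults so far: 4)
  step 9: ref 3 -> HIT, frames=[1,3,6,4] (faults so far: 4)
  step 10: ref 2 -> FAULT, evict 3, frames=[1,2,6,4] (faults so far: 5)
  step 11: ref 4 -> HIT, frames=[1,2,6,4] (faults so far: 5)
  step 12: ref 1 -> HIT, frames=[1,2,6,4] (faults so far: 5)
  step 13: ref 1 -> HIT, frames=[1,2,6,4] (faults so far: 5)
  step 14: ref 1 -> HIT, frames=[1,2,6,4] (faults so far: 5)
  Optimal total faults: 5

Answer: 6 6 5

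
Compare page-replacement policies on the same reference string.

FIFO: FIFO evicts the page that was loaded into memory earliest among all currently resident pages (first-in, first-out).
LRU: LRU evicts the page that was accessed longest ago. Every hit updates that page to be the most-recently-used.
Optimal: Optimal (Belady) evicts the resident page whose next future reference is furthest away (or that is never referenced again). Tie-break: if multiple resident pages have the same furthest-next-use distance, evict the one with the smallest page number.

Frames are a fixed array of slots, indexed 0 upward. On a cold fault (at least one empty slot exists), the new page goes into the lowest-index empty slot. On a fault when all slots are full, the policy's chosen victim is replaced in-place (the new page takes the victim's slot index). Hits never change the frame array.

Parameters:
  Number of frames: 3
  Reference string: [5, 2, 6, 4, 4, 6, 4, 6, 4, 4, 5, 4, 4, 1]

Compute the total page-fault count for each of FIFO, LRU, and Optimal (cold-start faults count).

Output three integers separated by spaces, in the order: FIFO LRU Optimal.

Answer: 6 6 5

Derivation:
--- FIFO ---
  step 0: ref 5 -> FAULT, frames=[5,-,-] (faults so far: 1)
  step 1: ref 2 -> FAULT, frames=[5,2,-] (faults so far: 2)
  step 2: ref 6 -> FAULT, frames=[5,2,6] (faults so far: 3)
  step 3: ref 4 -> FAULT, evict 5, frames=[4,2,6] (faults so far: 4)
  step 4: ref 4 -> HIT, frames=[4,2,6] (faults so far: 4)
  step 5: ref 6 -> HIT, frames=[4,2,6] (faults so far: 4)
  step 6: ref 4 -> HIT, frames=[4,2,6] (faults so far: 4)
  step 7: ref 6 -> HIT, frames=[4,2,6] (faults so far: 4)
  step 8: ref 4 -> HIT, frames=[4,2,6] (faults so far: 4)
  step 9: ref 4 -> HIT, frames=[4,2,6] (faults so far: 4)
  step 10: ref 5 -> FAULT, evict 2, frames=[4,5,6] (faults so far: 5)
  step 11: ref 4 -> HIT, frames=[4,5,6] (faults so far: 5)
  step 12: ref 4 -> HIT, frames=[4,5,6] (faults so far: 5)
  step 13: ref 1 -> FAULT, evict 6, frames=[4,5,1] (faults so far: 6)
  FIFO total faults: 6
--- LRU ---
  step 0: ref 5 -> FAULT, frames=[5,-,-] (faults so far: 1)
  step 1: ref 2 -> FAULT, frames=[5,2,-] (faults so far: 2)
  step 2: ref 6 -> FAULT, frames=[5,2,6] (faults so far: 3)
  step 3: ref 4 -> FAULT, evict 5, frames=[4,2,6] (faults so far: 4)
  step 4: ref 4 -> HIT, frames=[4,2,6] (faults so far: 4)
  step 5: ref 6 -> HIT, frames=[4,2,6] (faults so far: 4)
  step 6: ref 4 -> HIT, frames=[4,2,6] (faults so far: 4)
  step 7: ref 6 -> HIT, frames=[4,2,6] (faults so far: 4)
  step 8: ref 4 -> HIT, frames=[4,2,6] (faults so far: 4)
  step 9: ref 4 -> HIT, frames=[4,2,6] (faults so far: 4)
  step 10: ref 5 -> FAULT, evict 2, frames=[4,5,6] (faults so far: 5)
  step 11: ref 4 -> HIT, frames=[4,5,6] (faults so far: 5)
  step 12: ref 4 -> HIT, frames=[4,5,6] (faults so far: 5)
  step 13: ref 1 -> FAULT, evict 6, frames=[4,5,1] (faults so far: 6)
  LRU total faults: 6
--- Optimal ---
  step 0: ref 5 -> FAULT, frames=[5,-,-] (faults so far: 1)
  step 1: ref 2 -> FAULT, frames=[5,2,-] (faults so far: 2)
  step 2: ref 6 -> FAULT, frames=[5,2,6] (faults so far: 3)
  step 3: ref 4 -> FAULT, evict 2, frames=[5,4,6] (faults so far: 4)
  step 4: ref 4 -> HIT, frames=[5,4,6] (faults so far: 4)
  step 5: ref 6 -> HIT, frames=[5,4,6] (faults so far: 4)
  step 6: ref 4 -> HIT, frames=[5,4,6] (faults so far: 4)
  step 7: ref 6 -> HIT, frames=[5,4,6] (faults so far: 4)
  step 8: ref 4 -> HIT, frames=[5,4,6] (faults so far: 4)
  step 9: ref 4 -> HIT, frames=[5,4,6] (faults so far: 4)
  step 10: ref 5 -> HIT, frames=[5,4,6] (faults so far: 4)
  step 11: ref 4 -> HIT, frames=[5,4,6] (faults so far: 4)
  step 12: ref 4 -> HIT, frames=[5,4,6] (faults so far: 4)
  step 13: ref 1 -> FAULT, evict 4, frames=[5,1,6] (faults so far: 5)
  Optimal total faults: 5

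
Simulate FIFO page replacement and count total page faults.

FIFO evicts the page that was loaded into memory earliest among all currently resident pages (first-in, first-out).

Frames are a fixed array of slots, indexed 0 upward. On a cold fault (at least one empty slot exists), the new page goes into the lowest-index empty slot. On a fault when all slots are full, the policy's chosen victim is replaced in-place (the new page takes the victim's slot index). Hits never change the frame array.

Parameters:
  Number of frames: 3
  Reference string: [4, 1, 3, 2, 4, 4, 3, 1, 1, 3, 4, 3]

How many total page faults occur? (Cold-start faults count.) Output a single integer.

Answer: 7

Derivation:
Step 0: ref 4 → FAULT, frames=[4,-,-]
Step 1: ref 1 → FAULT, frames=[4,1,-]
Step 2: ref 3 → FAULT, frames=[4,1,3]
Step 3: ref 2 → FAULT (evict 4), frames=[2,1,3]
Step 4: ref 4 → FAULT (evict 1), frames=[2,4,3]
Step 5: ref 4 → HIT, frames=[2,4,3]
Step 6: ref 3 → HIT, frames=[2,4,3]
Step 7: ref 1 → FAULT (evict 3), frames=[2,4,1]
Step 8: ref 1 → HIT, frames=[2,4,1]
Step 9: ref 3 → FAULT (evict 2), frames=[3,4,1]
Step 10: ref 4 → HIT, frames=[3,4,1]
Step 11: ref 3 → HIT, frames=[3,4,1]
Total faults: 7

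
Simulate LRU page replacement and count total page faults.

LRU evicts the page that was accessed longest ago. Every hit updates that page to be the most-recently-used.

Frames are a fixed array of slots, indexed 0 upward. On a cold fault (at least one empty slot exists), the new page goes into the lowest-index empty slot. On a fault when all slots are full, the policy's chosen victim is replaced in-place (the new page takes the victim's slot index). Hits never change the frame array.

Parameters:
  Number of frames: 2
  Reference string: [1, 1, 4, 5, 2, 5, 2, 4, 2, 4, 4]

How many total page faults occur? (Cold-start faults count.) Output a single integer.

Step 0: ref 1 → FAULT, frames=[1,-]
Step 1: ref 1 → HIT, frames=[1,-]
Step 2: ref 4 → FAULT, frames=[1,4]
Step 3: ref 5 → FAULT (evict 1), frames=[5,4]
Step 4: ref 2 → FAULT (evict 4), frames=[5,2]
Step 5: ref 5 → HIT, frames=[5,2]
Step 6: ref 2 → HIT, frames=[5,2]
Step 7: ref 4 → FAULT (evict 5), frames=[4,2]
Step 8: ref 2 → HIT, frames=[4,2]
Step 9: ref 4 → HIT, frames=[4,2]
Step 10: ref 4 → HIT, frames=[4,2]
Total faults: 5

Answer: 5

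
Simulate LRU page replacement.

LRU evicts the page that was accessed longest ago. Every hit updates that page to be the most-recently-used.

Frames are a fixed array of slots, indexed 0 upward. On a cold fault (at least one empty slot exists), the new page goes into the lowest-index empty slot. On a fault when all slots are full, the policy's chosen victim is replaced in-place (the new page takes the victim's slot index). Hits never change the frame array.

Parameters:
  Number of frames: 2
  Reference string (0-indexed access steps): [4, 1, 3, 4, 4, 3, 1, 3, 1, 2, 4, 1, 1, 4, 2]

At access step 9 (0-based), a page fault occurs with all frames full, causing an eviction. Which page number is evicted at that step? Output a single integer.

Step 0: ref 4 -> FAULT, frames=[4,-]
Step 1: ref 1 -> FAULT, frames=[4,1]
Step 2: ref 3 -> FAULT, evict 4, frames=[3,1]
Step 3: ref 4 -> FAULT, evict 1, frames=[3,4]
Step 4: ref 4 -> HIT, frames=[3,4]
Step 5: ref 3 -> HIT, frames=[3,4]
Step 6: ref 1 -> FAULT, evict 4, frames=[3,1]
Step 7: ref 3 -> HIT, frames=[3,1]
Step 8: ref 1 -> HIT, frames=[3,1]
Step 9: ref 2 -> FAULT, evict 3, frames=[2,1]
At step 9: evicted page 3

Answer: 3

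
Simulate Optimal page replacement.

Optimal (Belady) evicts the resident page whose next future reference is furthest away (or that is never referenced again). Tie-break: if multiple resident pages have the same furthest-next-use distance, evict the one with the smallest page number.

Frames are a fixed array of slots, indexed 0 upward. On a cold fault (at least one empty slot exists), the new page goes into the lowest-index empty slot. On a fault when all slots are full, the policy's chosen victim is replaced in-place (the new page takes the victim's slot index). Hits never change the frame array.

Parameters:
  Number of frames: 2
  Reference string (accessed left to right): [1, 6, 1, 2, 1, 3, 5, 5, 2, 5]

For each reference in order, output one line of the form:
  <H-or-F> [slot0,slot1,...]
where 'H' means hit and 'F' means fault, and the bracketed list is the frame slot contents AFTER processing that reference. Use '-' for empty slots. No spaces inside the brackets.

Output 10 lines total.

F [1,-]
F [1,6]
H [1,6]
F [1,2]
H [1,2]
F [3,2]
F [5,2]
H [5,2]
H [5,2]
H [5,2]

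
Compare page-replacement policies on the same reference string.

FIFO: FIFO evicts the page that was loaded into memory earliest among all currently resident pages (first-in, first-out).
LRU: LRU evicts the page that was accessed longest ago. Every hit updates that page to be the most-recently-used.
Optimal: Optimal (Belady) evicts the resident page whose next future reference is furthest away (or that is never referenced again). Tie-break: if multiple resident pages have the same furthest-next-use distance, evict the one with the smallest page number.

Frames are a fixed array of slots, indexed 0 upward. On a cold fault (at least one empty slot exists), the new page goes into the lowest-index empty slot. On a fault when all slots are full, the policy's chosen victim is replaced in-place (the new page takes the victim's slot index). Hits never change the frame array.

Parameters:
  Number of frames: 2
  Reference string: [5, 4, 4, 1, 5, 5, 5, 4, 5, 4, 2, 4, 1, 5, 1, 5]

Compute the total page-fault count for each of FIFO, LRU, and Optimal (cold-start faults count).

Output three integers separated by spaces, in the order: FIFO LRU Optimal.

--- FIFO ---
  step 0: ref 5 -> FAULT, frames=[5,-] (faults so far: 1)
  step 1: ref 4 -> FAULT, frames=[5,4] (faults so far: 2)
  step 2: ref 4 -> HIT, frames=[5,4] (faults so far: 2)
  step 3: ref 1 -> FAULT, evict 5, frames=[1,4] (faults so far: 3)
  step 4: ref 5 -> FAULT, evict 4, frames=[1,5] (faults so far: 4)
  step 5: ref 5 -> HIT, frames=[1,5] (faults so far: 4)
  step 6: ref 5 -> HIT, frames=[1,5] (faults so far: 4)
  step 7: ref 4 -> FAULT, evict 1, frames=[4,5] (faults so far: 5)
  step 8: ref 5 -> HIT, frames=[4,5] (faults so far: 5)
  step 9: ref 4 -> HIT, frames=[4,5] (faults so far: 5)
  step 10: ref 2 -> FAULT, evict 5, frames=[4,2] (faults so far: 6)
  step 11: ref 4 -> HIT, frames=[4,2] (faults so far: 6)
  step 12: ref 1 -> FAULT, evict 4, frames=[1,2] (faults so far: 7)
  step 13: ref 5 -> FAULT, evict 2, frames=[1,5] (faults so far: 8)
  step 14: ref 1 -> HIT, frames=[1,5] (faults so far: 8)
  step 15: ref 5 -> HIT, frames=[1,5] (faults so far: 8)
  FIFO total faults: 8
--- LRU ---
  step 0: ref 5 -> FAULT, frames=[5,-] (faults so far: 1)
  step 1: ref 4 -> FAULT, frames=[5,4] (faults so far: 2)
  step 2: ref 4 -> HIT, frames=[5,4] (faults so far: 2)
  step 3: ref 1 -> FAULT, evict 5, frames=[1,4] (faults so far: 3)
  step 4: ref 5 -> FAULT, evict 4, frames=[1,5] (faults so far: 4)
  step 5: ref 5 -> HIT, frames=[1,5] (faults so far: 4)
  step 6: ref 5 -> HIT, frames=[1,5] (faults so far: 4)
  step 7: ref 4 -> FAULT, evict 1, frames=[4,5] (faults so far: 5)
  step 8: ref 5 -> HIT, frames=[4,5] (faults so far: 5)
  step 9: ref 4 -> HIT, frames=[4,5] (faults so far: 5)
  step 10: ref 2 -> FAULT, evict 5, frames=[4,2] (faults so far: 6)
  step 11: ref 4 -> HIT, frames=[4,2] (faults so far: 6)
  step 12: ref 1 -> FAULT, evict 2, frames=[4,1] (faults so far: 7)
  step 13: ref 5 -> FAULT, evict 4, frames=[5,1] (faults so far: 8)
  step 14: ref 1 -> HIT, frames=[5,1] (faults so far: 8)
  step 15: ref 5 -> HIT, frames=[5,1] (faults so far: 8)
  LRU total faults: 8
--- Optimal ---
  step 0: ref 5 -> FAULT, frames=[5,-] (faults so far: 1)
  step 1: ref 4 -> FAULT, frames=[5,4] (faults so far: 2)
  step 2: ref 4 -> HIT, frames=[5,4] (faults so far: 2)
  step 3: ref 1 -> FAULT, evict 4, frames=[5,1] (faults so far: 3)
  step 4: ref 5 -> HIT, frames=[5,1] (faults so far: 3)
  step 5: ref 5 -> HIT, frames=[5,1] (faults so far: 3)
  step 6: ref 5 -> HIT, frames=[5,1] (faults so far: 3)
  step 7: ref 4 -> FAULT, evict 1, frames=[5,4] (faults so far: 4)
  step 8: ref 5 -> HIT, frames=[5,4] (faults so far: 4)
  step 9: ref 4 -> HIT, frames=[5,4] (faults so far: 4)
  step 10: ref 2 -> FAULT, evict 5, frames=[2,4] (faults so far: 5)
  step 11: ref 4 -> HIT, frames=[2,4] (faults so far: 5)
  step 12: ref 1 -> FAULT, evict 2, frames=[1,4] (faults so far: 6)
  step 13: ref 5 -> FAULT, evict 4, frames=[1,5] (faults so far: 7)
  step 14: ref 1 -> HIT, frames=[1,5] (faults so far: 7)
  step 15: ref 5 -> HIT, frames=[1,5] (faults so far: 7)
  Optimal total faults: 7

Answer: 8 8 7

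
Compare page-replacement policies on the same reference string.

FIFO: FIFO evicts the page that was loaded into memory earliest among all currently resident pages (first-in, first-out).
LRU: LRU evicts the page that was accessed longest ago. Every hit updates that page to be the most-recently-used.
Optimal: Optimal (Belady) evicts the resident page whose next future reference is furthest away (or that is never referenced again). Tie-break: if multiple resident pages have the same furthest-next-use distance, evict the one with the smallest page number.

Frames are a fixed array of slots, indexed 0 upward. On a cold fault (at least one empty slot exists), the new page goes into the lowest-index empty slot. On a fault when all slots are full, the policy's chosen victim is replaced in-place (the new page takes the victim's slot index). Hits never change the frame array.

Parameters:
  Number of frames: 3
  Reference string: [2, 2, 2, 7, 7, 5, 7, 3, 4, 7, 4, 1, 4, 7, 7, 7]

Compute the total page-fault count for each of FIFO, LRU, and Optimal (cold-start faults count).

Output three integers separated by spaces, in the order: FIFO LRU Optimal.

--- FIFO ---
  step 0: ref 2 -> FAULT, frames=[2,-,-] (faults so far: 1)
  step 1: ref 2 -> HIT, frames=[2,-,-] (faults so far: 1)
  step 2: ref 2 -> HIT, frames=[2,-,-] (faults so far: 1)
  step 3: ref 7 -> FAULT, frames=[2,7,-] (faults so far: 2)
  step 4: ref 7 -> HIT, frames=[2,7,-] (faults so far: 2)
  step 5: ref 5 -> FAULT, frames=[2,7,5] (faults so far: 3)
  step 6: ref 7 -> HIT, frames=[2,7,5] (faults so far: 3)
  step 7: ref 3 -> FAULT, evict 2, frames=[3,7,5] (faults so far: 4)
  step 8: ref 4 -> FAULT, evict 7, frames=[3,4,5] (faults so far: 5)
  step 9: ref 7 -> FAULT, evict 5, frames=[3,4,7] (faults so far: 6)
  step 10: ref 4 -> HIT, frames=[3,4,7] (faults so far: 6)
  step 11: ref 1 -> FAULT, evict 3, frames=[1,4,7] (faults so far: 7)
  step 12: ref 4 -> HIT, frames=[1,4,7] (faults so far: 7)
  step 13: ref 7 -> HIT, frames=[1,4,7] (faults so far: 7)
  step 14: ref 7 -> HIT, frames=[1,4,7] (faults so far: 7)
  step 15: ref 7 -> HIT, frames=[1,4,7] (faults so far: 7)
  FIFO total faults: 7
--- LRU ---
  step 0: ref 2 -> FAULT, frames=[2,-,-] (faults so far: 1)
  step 1: ref 2 -> HIT, frames=[2,-,-] (faults so far: 1)
  step 2: ref 2 -> HIT, frames=[2,-,-] (faults so far: 1)
  step 3: ref 7 -> FAULT, frames=[2,7,-] (faults so far: 2)
  step 4: ref 7 -> HIT, frames=[2,7,-] (faults so far: 2)
  step 5: ref 5 -> FAULT, frames=[2,7,5] (faults so far: 3)
  step 6: ref 7 -> HIT, frames=[2,7,5] (faults so far: 3)
  step 7: ref 3 -> FAULT, evict 2, frames=[3,7,5] (faults so far: 4)
  step 8: ref 4 -> FAULT, evict 5, frames=[3,7,4] (faults so far: 5)
  step 9: ref 7 -> HIT, frames=[3,7,4] (faults so far: 5)
  step 10: ref 4 -> HIT, frames=[3,7,4] (faults so far: 5)
  step 11: ref 1 -> FAULT, evict 3, frames=[1,7,4] (faults so far: 6)
  step 12: ref 4 -> HIT, frames=[1,7,4] (faults so far: 6)
  step 13: ref 7 -> HIT, frames=[1,7,4] (faults so far: 6)
  step 14: ref 7 -> HIT, frames=[1,7,4] (faults so far: 6)
  step 15: ref 7 -> HIT, frames=[1,7,4] (faults so far: 6)
  LRU total faults: 6
--- Optimal ---
  step 0: ref 2 -> FAULT, frames=[2,-,-] (faults so far: 1)
  step 1: ref 2 -> HIT, frames=[2,-,-] (faults so far: 1)
  step 2: ref 2 -> HIT, frames=[2,-,-] (faults so far: 1)
  step 3: ref 7 -> FAULT, frames=[2,7,-] (faults so far: 2)
  step 4: ref 7 -> HIT, frames=[2,7,-] (faults so far: 2)
  step 5: ref 5 -> FAULT, frames=[2,7,5] (faults so far: 3)
  step 6: ref 7 -> HIT, frames=[2,7,5] (faults so far: 3)
  step 7: ref 3 -> FAULT, evict 2, frames=[3,7,5] (faults so far: 4)
  step 8: ref 4 -> FAULT, evict 3, frames=[4,7,5] (faults so far: 5)
  step 9: ref 7 -> HIT, frames=[4,7,5] (faults so far: 5)
  step 10: ref 4 -> HIT, frames=[4,7,5] (faults so far: 5)
  step 11: ref 1 -> FAULT, evict 5, frames=[4,7,1] (faults so far: 6)
  step 12: ref 4 -> HIT, frames=[4,7,1] (faults so far: 6)
  step 13: ref 7 -> HIT, frames=[4,7,1] (faults so far: 6)
  step 14: ref 7 -> HIT, frames=[4,7,1] (faults so far: 6)
  step 15: ref 7 -> HIT, frames=[4,7,1] (faults so far: 6)
  Optimal total faults: 6

Answer: 7 6 6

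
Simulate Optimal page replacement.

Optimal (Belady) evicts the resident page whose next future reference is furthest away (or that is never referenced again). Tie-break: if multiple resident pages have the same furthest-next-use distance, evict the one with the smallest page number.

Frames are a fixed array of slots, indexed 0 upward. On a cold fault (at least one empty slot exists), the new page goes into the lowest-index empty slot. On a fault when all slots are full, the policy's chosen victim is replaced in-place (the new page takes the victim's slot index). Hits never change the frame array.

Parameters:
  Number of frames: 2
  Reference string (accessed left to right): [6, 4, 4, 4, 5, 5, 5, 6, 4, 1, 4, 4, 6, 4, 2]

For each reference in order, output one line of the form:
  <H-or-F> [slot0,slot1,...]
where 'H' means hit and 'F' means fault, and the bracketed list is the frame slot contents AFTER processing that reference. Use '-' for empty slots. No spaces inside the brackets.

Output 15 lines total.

F [6,-]
F [6,4]
H [6,4]
H [6,4]
F [6,5]
H [6,5]
H [6,5]
H [6,5]
F [6,4]
F [1,4]
H [1,4]
H [1,4]
F [6,4]
H [6,4]
F [6,2]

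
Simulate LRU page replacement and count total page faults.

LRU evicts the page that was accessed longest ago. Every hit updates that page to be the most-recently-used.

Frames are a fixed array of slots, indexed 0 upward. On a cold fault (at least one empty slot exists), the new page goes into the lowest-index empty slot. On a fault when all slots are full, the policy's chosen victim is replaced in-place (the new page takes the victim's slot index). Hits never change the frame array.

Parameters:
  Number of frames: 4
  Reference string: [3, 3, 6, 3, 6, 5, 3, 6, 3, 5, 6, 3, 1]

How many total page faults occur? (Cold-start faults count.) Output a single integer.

Answer: 4

Derivation:
Step 0: ref 3 → FAULT, frames=[3,-,-,-]
Step 1: ref 3 → HIT, frames=[3,-,-,-]
Step 2: ref 6 → FAULT, frames=[3,6,-,-]
Step 3: ref 3 → HIT, frames=[3,6,-,-]
Step 4: ref 6 → HIT, frames=[3,6,-,-]
Step 5: ref 5 → FAULT, frames=[3,6,5,-]
Step 6: ref 3 → HIT, frames=[3,6,5,-]
Step 7: ref 6 → HIT, frames=[3,6,5,-]
Step 8: ref 3 → HIT, frames=[3,6,5,-]
Step 9: ref 5 → HIT, frames=[3,6,5,-]
Step 10: ref 6 → HIT, frames=[3,6,5,-]
Step 11: ref 3 → HIT, frames=[3,6,5,-]
Step 12: ref 1 → FAULT, frames=[3,6,5,1]
Total faults: 4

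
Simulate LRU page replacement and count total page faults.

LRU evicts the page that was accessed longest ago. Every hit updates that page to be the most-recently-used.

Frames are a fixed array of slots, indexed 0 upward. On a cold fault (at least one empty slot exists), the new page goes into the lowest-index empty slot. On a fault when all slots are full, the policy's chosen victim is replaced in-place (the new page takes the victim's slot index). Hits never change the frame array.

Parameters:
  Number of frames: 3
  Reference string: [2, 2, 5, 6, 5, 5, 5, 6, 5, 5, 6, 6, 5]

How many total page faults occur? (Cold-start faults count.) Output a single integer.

Step 0: ref 2 → FAULT, frames=[2,-,-]
Step 1: ref 2 → HIT, frames=[2,-,-]
Step 2: ref 5 → FAULT, frames=[2,5,-]
Step 3: ref 6 → FAULT, frames=[2,5,6]
Step 4: ref 5 → HIT, frames=[2,5,6]
Step 5: ref 5 → HIT, frames=[2,5,6]
Step 6: ref 5 → HIT, frames=[2,5,6]
Step 7: ref 6 → HIT, frames=[2,5,6]
Step 8: ref 5 → HIT, frames=[2,5,6]
Step 9: ref 5 → HIT, frames=[2,5,6]
Step 10: ref 6 → HIT, frames=[2,5,6]
Step 11: ref 6 → HIT, frames=[2,5,6]
Step 12: ref 5 → HIT, frames=[2,5,6]
Total faults: 3

Answer: 3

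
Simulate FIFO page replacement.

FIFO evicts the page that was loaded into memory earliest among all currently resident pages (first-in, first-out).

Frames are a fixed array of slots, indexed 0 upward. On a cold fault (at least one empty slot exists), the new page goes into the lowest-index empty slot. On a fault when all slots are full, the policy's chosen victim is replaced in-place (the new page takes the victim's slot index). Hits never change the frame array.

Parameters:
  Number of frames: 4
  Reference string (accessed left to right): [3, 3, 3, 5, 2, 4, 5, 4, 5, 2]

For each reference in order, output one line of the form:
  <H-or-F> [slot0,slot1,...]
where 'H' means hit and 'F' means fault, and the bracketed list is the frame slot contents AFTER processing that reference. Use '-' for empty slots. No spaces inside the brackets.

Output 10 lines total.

F [3,-,-,-]
H [3,-,-,-]
H [3,-,-,-]
F [3,5,-,-]
F [3,5,2,-]
F [3,5,2,4]
H [3,5,2,4]
H [3,5,2,4]
H [3,5,2,4]
H [3,5,2,4]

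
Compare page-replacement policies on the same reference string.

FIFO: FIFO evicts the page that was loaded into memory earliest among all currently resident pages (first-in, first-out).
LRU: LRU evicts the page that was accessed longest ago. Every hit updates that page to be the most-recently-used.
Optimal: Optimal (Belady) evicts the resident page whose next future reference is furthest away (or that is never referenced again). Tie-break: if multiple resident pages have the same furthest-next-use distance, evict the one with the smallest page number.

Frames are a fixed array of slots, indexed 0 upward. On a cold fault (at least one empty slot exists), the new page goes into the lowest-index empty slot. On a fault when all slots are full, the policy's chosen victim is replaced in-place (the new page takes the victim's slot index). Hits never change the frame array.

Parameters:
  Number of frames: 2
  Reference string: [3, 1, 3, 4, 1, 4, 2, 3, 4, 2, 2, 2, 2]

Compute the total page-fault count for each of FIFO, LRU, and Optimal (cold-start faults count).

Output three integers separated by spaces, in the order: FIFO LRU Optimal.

Answer: 7 8 6

Derivation:
--- FIFO ---
  step 0: ref 3 -> FAULT, frames=[3,-] (faults so far: 1)
  step 1: ref 1 -> FAULT, frames=[3,1] (faults so far: 2)
  step 2: ref 3 -> HIT, frames=[3,1] (faults so far: 2)
  step 3: ref 4 -> FAULT, evict 3, frames=[4,1] (faults so far: 3)
  step 4: ref 1 -> HIT, frames=[4,1] (faults so far: 3)
  step 5: ref 4 -> HIT, frames=[4,1] (faults so far: 3)
  step 6: ref 2 -> FAULT, evict 1, frames=[4,2] (faults so far: 4)
  step 7: ref 3 -> FAULT, evict 4, frames=[3,2] (faults so far: 5)
  step 8: ref 4 -> FAULT, evict 2, frames=[3,4] (faults so far: 6)
  step 9: ref 2 -> FAULT, evict 3, frames=[2,4] (faults so far: 7)
  step 10: ref 2 -> HIT, frames=[2,4] (faults so far: 7)
  step 11: ref 2 -> HIT, frames=[2,4] (faults so far: 7)
  step 12: ref 2 -> HIT, frames=[2,4] (faults so far: 7)
  FIFO total faults: 7
--- LRU ---
  step 0: ref 3 -> FAULT, frames=[3,-] (faults so far: 1)
  step 1: ref 1 -> FAULT, frames=[3,1] (faults so far: 2)
  step 2: ref 3 -> HIT, frames=[3,1] (faults so far: 2)
  step 3: ref 4 -> FAULT, evict 1, frames=[3,4] (faults so far: 3)
  step 4: ref 1 -> FAULT, evict 3, frames=[1,4] (faults so far: 4)
  step 5: ref 4 -> HIT, frames=[1,4] (faults so far: 4)
  step 6: ref 2 -> FAULT, evict 1, frames=[2,4] (faults so far: 5)
  step 7: ref 3 -> FAULT, evict 4, frames=[2,3] (faults so far: 6)
  step 8: ref 4 -> FAULT, evict 2, frames=[4,3] (faults so far: 7)
  step 9: ref 2 -> FAULT, evict 3, frames=[4,2] (faults so far: 8)
  step 10: ref 2 -> HIT, frames=[4,2] (faults so far: 8)
  step 11: ref 2 -> HIT, frames=[4,2] (faults so far: 8)
  step 12: ref 2 -> HIT, frames=[4,2] (faults so far: 8)
  LRU total faults: 8
--- Optimal ---
  step 0: ref 3 -> FAULT, frames=[3,-] (faults so far: 1)
  step 1: ref 1 -> FAULT, frames=[3,1] (faults so far: 2)
  step 2: ref 3 -> HIT, frames=[3,1] (faults so far: 2)
  step 3: ref 4 -> FAULT, evict 3, frames=[4,1] (faults so far: 3)
  step 4: ref 1 -> HIT, frames=[4,1] (faults so far: 3)
  step 5: ref 4 -> HIT, frames=[4,1] (faults so far: 3)
  step 6: ref 2 -> FAULT, evict 1, frames=[4,2] (faults so far: 4)
  step 7: ref 3 -> FAULT, evict 2, frames=[4,3] (faults so far: 5)
  step 8: ref 4 -> HIT, frames=[4,3] (faults so far: 5)
  step 9: ref 2 -> FAULT, evict 3, frames=[4,2] (faults so far: 6)
  step 10: ref 2 -> HIT, frames=[4,2] (faults so far: 6)
  step 11: ref 2 -> HIT, frames=[4,2] (faults so far: 6)
  step 12: ref 2 -> HIT, frames=[4,2] (faults so far: 6)
  Optimal total faults: 6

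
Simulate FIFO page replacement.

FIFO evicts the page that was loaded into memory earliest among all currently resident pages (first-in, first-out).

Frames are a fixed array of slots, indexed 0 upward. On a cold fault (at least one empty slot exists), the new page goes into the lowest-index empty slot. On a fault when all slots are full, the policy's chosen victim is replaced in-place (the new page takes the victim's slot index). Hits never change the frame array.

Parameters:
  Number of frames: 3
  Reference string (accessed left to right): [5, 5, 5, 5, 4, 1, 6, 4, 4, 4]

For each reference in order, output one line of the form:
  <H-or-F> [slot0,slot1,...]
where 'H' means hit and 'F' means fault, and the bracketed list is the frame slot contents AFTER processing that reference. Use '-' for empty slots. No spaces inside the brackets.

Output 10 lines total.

F [5,-,-]
H [5,-,-]
H [5,-,-]
H [5,-,-]
F [5,4,-]
F [5,4,1]
F [6,4,1]
H [6,4,1]
H [6,4,1]
H [6,4,1]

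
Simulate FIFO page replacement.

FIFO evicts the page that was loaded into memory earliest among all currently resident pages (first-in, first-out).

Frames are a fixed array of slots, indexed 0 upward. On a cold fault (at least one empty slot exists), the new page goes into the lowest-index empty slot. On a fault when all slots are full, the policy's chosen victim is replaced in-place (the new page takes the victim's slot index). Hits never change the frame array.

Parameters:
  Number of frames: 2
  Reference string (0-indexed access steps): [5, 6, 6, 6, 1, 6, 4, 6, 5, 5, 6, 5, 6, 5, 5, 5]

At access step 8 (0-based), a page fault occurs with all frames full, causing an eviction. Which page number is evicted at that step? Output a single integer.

Answer: 4

Derivation:
Step 0: ref 5 -> FAULT, frames=[5,-]
Step 1: ref 6 -> FAULT, frames=[5,6]
Step 2: ref 6 -> HIT, frames=[5,6]
Step 3: ref 6 -> HIT, frames=[5,6]
Step 4: ref 1 -> FAULT, evict 5, frames=[1,6]
Step 5: ref 6 -> HIT, frames=[1,6]
Step 6: ref 4 -> FAULT, evict 6, frames=[1,4]
Step 7: ref 6 -> FAULT, evict 1, frames=[6,4]
Step 8: ref 5 -> FAULT, evict 4, frames=[6,5]
At step 8: evicted page 4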